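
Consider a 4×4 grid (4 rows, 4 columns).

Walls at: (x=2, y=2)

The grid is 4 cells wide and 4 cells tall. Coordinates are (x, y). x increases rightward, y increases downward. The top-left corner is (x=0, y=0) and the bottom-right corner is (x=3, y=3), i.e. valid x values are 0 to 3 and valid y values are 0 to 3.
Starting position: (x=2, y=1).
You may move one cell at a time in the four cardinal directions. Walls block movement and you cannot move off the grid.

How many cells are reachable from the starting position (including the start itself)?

Answer: Reachable cells: 15

Derivation:
BFS flood-fill from (x=2, y=1):
  Distance 0: (x=2, y=1)
  Distance 1: (x=2, y=0), (x=1, y=1), (x=3, y=1)
  Distance 2: (x=1, y=0), (x=3, y=0), (x=0, y=1), (x=1, y=2), (x=3, y=2)
  Distance 3: (x=0, y=0), (x=0, y=2), (x=1, y=3), (x=3, y=3)
  Distance 4: (x=0, y=3), (x=2, y=3)
Total reachable: 15 (grid has 15 open cells total)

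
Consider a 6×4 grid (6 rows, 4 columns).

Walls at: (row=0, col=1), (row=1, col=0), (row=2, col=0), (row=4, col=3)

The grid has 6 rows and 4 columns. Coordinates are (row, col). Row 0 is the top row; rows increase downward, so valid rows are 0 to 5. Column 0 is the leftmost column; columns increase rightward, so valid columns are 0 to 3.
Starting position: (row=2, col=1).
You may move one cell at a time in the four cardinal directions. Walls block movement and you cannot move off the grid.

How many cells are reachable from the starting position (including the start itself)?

Answer: Reachable cells: 19

Derivation:
BFS flood-fill from (row=2, col=1):
  Distance 0: (row=2, col=1)
  Distance 1: (row=1, col=1), (row=2, col=2), (row=3, col=1)
  Distance 2: (row=1, col=2), (row=2, col=3), (row=3, col=0), (row=3, col=2), (row=4, col=1)
  Distance 3: (row=0, col=2), (row=1, col=3), (row=3, col=3), (row=4, col=0), (row=4, col=2), (row=5, col=1)
  Distance 4: (row=0, col=3), (row=5, col=0), (row=5, col=2)
  Distance 5: (row=5, col=3)
Total reachable: 19 (grid has 20 open cells total)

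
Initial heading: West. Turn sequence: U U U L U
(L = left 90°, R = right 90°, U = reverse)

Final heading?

Answer: Final heading: South

Derivation:
Start: West
  U (U-turn (180°)) -> East
  U (U-turn (180°)) -> West
  U (U-turn (180°)) -> East
  L (left (90° counter-clockwise)) -> North
  U (U-turn (180°)) -> South
Final: South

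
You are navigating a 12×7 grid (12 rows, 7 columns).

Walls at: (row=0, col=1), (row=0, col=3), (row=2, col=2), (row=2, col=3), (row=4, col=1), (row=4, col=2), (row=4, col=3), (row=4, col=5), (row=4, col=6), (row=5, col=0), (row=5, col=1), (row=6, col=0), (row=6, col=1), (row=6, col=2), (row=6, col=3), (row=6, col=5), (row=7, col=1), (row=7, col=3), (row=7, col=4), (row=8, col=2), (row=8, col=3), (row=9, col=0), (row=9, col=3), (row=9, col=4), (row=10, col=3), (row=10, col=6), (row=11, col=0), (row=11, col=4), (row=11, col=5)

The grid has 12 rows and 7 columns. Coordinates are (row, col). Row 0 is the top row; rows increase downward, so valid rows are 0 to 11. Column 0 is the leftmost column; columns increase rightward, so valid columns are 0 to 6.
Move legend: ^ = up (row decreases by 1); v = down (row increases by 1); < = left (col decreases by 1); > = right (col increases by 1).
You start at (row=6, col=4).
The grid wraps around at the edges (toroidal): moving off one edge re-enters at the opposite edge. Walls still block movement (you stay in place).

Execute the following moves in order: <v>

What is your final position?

Start: (row=6, col=4)
  < (left): blocked, stay at (row=6, col=4)
  v (down): blocked, stay at (row=6, col=4)
  > (right): blocked, stay at (row=6, col=4)
Final: (row=6, col=4)

Answer: Final position: (row=6, col=4)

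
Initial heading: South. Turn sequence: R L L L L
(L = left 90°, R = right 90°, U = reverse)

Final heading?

Start: South
  R (right (90° clockwise)) -> West
  L (left (90° counter-clockwise)) -> South
  L (left (90° counter-clockwise)) -> East
  L (left (90° counter-clockwise)) -> North
  L (left (90° counter-clockwise)) -> West
Final: West

Answer: Final heading: West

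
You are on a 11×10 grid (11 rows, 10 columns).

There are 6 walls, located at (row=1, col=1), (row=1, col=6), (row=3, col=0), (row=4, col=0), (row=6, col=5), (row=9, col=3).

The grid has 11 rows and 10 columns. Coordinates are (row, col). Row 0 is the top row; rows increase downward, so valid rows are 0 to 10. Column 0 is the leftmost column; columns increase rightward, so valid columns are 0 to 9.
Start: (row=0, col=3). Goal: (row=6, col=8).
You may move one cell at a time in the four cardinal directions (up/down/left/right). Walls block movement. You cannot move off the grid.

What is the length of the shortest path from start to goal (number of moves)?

Answer: Shortest path length: 11

Derivation:
BFS from (row=0, col=3) until reaching (row=6, col=8):
  Distance 0: (row=0, col=3)
  Distance 1: (row=0, col=2), (row=0, col=4), (row=1, col=3)
  Distance 2: (row=0, col=1), (row=0, col=5), (row=1, col=2), (row=1, col=4), (row=2, col=3)
  Distance 3: (row=0, col=0), (row=0, col=6), (row=1, col=5), (row=2, col=2), (row=2, col=4), (row=3, col=3)
  Distance 4: (row=0, col=7), (row=1, col=0), (row=2, col=1), (row=2, col=5), (row=3, col=2), (row=3, col=4), (row=4, col=3)
  Distance 5: (row=0, col=8), (row=1, col=7), (row=2, col=0), (row=2, col=6), (row=3, col=1), (row=3, col=5), (row=4, col=2), (row=4, col=4), (row=5, col=3)
  Distance 6: (row=0, col=9), (row=1, col=8), (row=2, col=7), (row=3, col=6), (row=4, col=1), (row=4, col=5), (row=5, col=2), (row=5, col=4), (row=6, col=3)
  Distance 7: (row=1, col=9), (row=2, col=8), (row=3, col=7), (row=4, col=6), (row=5, col=1), (row=5, col=5), (row=6, col=2), (row=6, col=4), (row=7, col=3)
  Distance 8: (row=2, col=9), (row=3, col=8), (row=4, col=7), (row=5, col=0), (row=5, col=6), (row=6, col=1), (row=7, col=2), (row=7, col=4), (row=8, col=3)
  Distance 9: (row=3, col=9), (row=4, col=8), (row=5, col=7), (row=6, col=0), (row=6, col=6), (row=7, col=1), (row=7, col=5), (row=8, col=2), (row=8, col=4)
  Distance 10: (row=4, col=9), (row=5, col=8), (row=6, col=7), (row=7, col=0), (row=7, col=6), (row=8, col=1), (row=8, col=5), (row=9, col=2), (row=9, col=4)
  Distance 11: (row=5, col=9), (row=6, col=8), (row=7, col=7), (row=8, col=0), (row=8, col=6), (row=9, col=1), (row=9, col=5), (row=10, col=2), (row=10, col=4)  <- goal reached here
One shortest path (11 moves): (row=0, col=3) -> (row=0, col=4) -> (row=0, col=5) -> (row=0, col=6) -> (row=0, col=7) -> (row=0, col=8) -> (row=1, col=8) -> (row=2, col=8) -> (row=3, col=8) -> (row=4, col=8) -> (row=5, col=8) -> (row=6, col=8)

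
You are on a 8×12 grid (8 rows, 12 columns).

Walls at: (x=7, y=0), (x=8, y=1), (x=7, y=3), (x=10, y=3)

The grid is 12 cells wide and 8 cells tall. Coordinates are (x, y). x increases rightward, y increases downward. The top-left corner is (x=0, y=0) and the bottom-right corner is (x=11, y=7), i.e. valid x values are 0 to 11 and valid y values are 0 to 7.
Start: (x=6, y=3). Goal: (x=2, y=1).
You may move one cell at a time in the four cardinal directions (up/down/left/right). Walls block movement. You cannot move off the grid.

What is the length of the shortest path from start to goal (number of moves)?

BFS from (x=6, y=3) until reaching (x=2, y=1):
  Distance 0: (x=6, y=3)
  Distance 1: (x=6, y=2), (x=5, y=3), (x=6, y=4)
  Distance 2: (x=6, y=1), (x=5, y=2), (x=7, y=2), (x=4, y=3), (x=5, y=4), (x=7, y=4), (x=6, y=5)
  Distance 3: (x=6, y=0), (x=5, y=1), (x=7, y=1), (x=4, y=2), (x=8, y=2), (x=3, y=3), (x=4, y=4), (x=8, y=4), (x=5, y=5), (x=7, y=5), (x=6, y=6)
  Distance 4: (x=5, y=0), (x=4, y=1), (x=3, y=2), (x=9, y=2), (x=2, y=3), (x=8, y=3), (x=3, y=4), (x=9, y=4), (x=4, y=5), (x=8, y=5), (x=5, y=6), (x=7, y=6), (x=6, y=7)
  Distance 5: (x=4, y=0), (x=3, y=1), (x=9, y=1), (x=2, y=2), (x=10, y=2), (x=1, y=3), (x=9, y=3), (x=2, y=4), (x=10, y=4), (x=3, y=5), (x=9, y=5), (x=4, y=6), (x=8, y=6), (x=5, y=7), (x=7, y=7)
  Distance 6: (x=3, y=0), (x=9, y=0), (x=2, y=1), (x=10, y=1), (x=1, y=2), (x=11, y=2), (x=0, y=3), (x=1, y=4), (x=11, y=4), (x=2, y=5), (x=10, y=5), (x=3, y=6), (x=9, y=6), (x=4, y=7), (x=8, y=7)  <- goal reached here
One shortest path (6 moves): (x=6, y=3) -> (x=5, y=3) -> (x=4, y=3) -> (x=3, y=3) -> (x=2, y=3) -> (x=2, y=2) -> (x=2, y=1)

Answer: Shortest path length: 6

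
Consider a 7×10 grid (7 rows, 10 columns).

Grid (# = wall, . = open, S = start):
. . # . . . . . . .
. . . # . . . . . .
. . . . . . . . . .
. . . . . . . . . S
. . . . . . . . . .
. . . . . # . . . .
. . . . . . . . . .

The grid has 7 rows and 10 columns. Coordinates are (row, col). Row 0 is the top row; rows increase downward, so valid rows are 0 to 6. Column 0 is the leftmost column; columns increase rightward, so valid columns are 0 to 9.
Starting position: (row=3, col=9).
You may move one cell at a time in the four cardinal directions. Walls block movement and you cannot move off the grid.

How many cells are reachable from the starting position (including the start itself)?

Answer: Reachable cells: 67

Derivation:
BFS flood-fill from (row=3, col=9):
  Distance 0: (row=3, col=9)
  Distance 1: (row=2, col=9), (row=3, col=8), (row=4, col=9)
  Distance 2: (row=1, col=9), (row=2, col=8), (row=3, col=7), (row=4, col=8), (row=5, col=9)
  Distance 3: (row=0, col=9), (row=1, col=8), (row=2, col=7), (row=3, col=6), (row=4, col=7), (row=5, col=8), (row=6, col=9)
  Distance 4: (row=0, col=8), (row=1, col=7), (row=2, col=6), (row=3, col=5), (row=4, col=6), (row=5, col=7), (row=6, col=8)
  Distance 5: (row=0, col=7), (row=1, col=6), (row=2, col=5), (row=3, col=4), (row=4, col=5), (row=5, col=6), (row=6, col=7)
  Distance 6: (row=0, col=6), (row=1, col=5), (row=2, col=4), (row=3, col=3), (row=4, col=4), (row=6, col=6)
  Distance 7: (row=0, col=5), (row=1, col=4), (row=2, col=3), (row=3, col=2), (row=4, col=3), (row=5, col=4), (row=6, col=5)
  Distance 8: (row=0, col=4), (row=2, col=2), (row=3, col=1), (row=4, col=2), (row=5, col=3), (row=6, col=4)
  Distance 9: (row=0, col=3), (row=1, col=2), (row=2, col=1), (row=3, col=0), (row=4, col=1), (row=5, col=2), (row=6, col=3)
  Distance 10: (row=1, col=1), (row=2, col=0), (row=4, col=0), (row=5, col=1), (row=6, col=2)
  Distance 11: (row=0, col=1), (row=1, col=0), (row=5, col=0), (row=6, col=1)
  Distance 12: (row=0, col=0), (row=6, col=0)
Total reachable: 67 (grid has 67 open cells total)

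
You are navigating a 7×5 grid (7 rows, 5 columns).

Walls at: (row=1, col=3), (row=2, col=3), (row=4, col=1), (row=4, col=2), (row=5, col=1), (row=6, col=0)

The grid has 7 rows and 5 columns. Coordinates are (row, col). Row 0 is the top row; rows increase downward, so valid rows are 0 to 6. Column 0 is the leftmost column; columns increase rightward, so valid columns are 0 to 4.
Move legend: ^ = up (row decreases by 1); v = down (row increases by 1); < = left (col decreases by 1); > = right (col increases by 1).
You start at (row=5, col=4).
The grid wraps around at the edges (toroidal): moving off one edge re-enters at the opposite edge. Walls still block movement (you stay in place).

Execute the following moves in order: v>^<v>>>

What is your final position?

Answer: Final position: (row=6, col=4)

Derivation:
Start: (row=5, col=4)
  v (down): (row=5, col=4) -> (row=6, col=4)
  > (right): blocked, stay at (row=6, col=4)
  ^ (up): (row=6, col=4) -> (row=5, col=4)
  < (left): (row=5, col=4) -> (row=5, col=3)
  v (down): (row=5, col=3) -> (row=6, col=3)
  > (right): (row=6, col=3) -> (row=6, col=4)
  > (right): blocked, stay at (row=6, col=4)
  > (right): blocked, stay at (row=6, col=4)
Final: (row=6, col=4)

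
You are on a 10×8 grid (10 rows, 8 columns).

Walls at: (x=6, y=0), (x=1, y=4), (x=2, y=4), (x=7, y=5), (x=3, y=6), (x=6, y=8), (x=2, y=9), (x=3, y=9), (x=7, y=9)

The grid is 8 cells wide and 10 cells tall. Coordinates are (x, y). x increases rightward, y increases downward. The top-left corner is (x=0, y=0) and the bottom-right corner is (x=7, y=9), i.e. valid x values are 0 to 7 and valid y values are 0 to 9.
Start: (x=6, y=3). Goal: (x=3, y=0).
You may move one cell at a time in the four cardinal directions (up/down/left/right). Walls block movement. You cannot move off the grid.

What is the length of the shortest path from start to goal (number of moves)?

Answer: Shortest path length: 6

Derivation:
BFS from (x=6, y=3) until reaching (x=3, y=0):
  Distance 0: (x=6, y=3)
  Distance 1: (x=6, y=2), (x=5, y=3), (x=7, y=3), (x=6, y=4)
  Distance 2: (x=6, y=1), (x=5, y=2), (x=7, y=2), (x=4, y=3), (x=5, y=4), (x=7, y=4), (x=6, y=5)
  Distance 3: (x=5, y=1), (x=7, y=1), (x=4, y=2), (x=3, y=3), (x=4, y=4), (x=5, y=5), (x=6, y=6)
  Distance 4: (x=5, y=0), (x=7, y=0), (x=4, y=1), (x=3, y=2), (x=2, y=3), (x=3, y=4), (x=4, y=5), (x=5, y=6), (x=7, y=6), (x=6, y=7)
  Distance 5: (x=4, y=0), (x=3, y=1), (x=2, y=2), (x=1, y=3), (x=3, y=5), (x=4, y=6), (x=5, y=7), (x=7, y=7)
  Distance 6: (x=3, y=0), (x=2, y=1), (x=1, y=2), (x=0, y=3), (x=2, y=5), (x=4, y=7), (x=5, y=8), (x=7, y=8)  <- goal reached here
One shortest path (6 moves): (x=6, y=3) -> (x=5, y=3) -> (x=4, y=3) -> (x=3, y=3) -> (x=3, y=2) -> (x=3, y=1) -> (x=3, y=0)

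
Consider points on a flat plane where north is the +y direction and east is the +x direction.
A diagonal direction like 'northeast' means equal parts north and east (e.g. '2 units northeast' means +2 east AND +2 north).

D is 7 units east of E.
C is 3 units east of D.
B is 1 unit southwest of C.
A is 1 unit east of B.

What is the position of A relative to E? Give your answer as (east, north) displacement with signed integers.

Place E at the origin (east=0, north=0).
  D is 7 units east of E: delta (east=+7, north=+0); D at (east=7, north=0).
  C is 3 units east of D: delta (east=+3, north=+0); C at (east=10, north=0).
  B is 1 unit southwest of C: delta (east=-1, north=-1); B at (east=9, north=-1).
  A is 1 unit east of B: delta (east=+1, north=+0); A at (east=10, north=-1).
Therefore A relative to E: (east=10, north=-1).

Answer: A is at (east=10, north=-1) relative to E.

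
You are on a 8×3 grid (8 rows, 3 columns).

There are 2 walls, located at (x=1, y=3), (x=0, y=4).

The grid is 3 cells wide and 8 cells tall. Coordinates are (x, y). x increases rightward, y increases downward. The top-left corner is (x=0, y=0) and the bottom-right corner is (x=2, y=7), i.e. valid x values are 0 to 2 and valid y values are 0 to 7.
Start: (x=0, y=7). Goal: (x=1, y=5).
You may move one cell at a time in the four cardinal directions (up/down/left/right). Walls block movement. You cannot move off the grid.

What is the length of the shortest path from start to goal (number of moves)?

Answer: Shortest path length: 3

Derivation:
BFS from (x=0, y=7) until reaching (x=1, y=5):
  Distance 0: (x=0, y=7)
  Distance 1: (x=0, y=6), (x=1, y=7)
  Distance 2: (x=0, y=5), (x=1, y=6), (x=2, y=7)
  Distance 3: (x=1, y=5), (x=2, y=6)  <- goal reached here
One shortest path (3 moves): (x=0, y=7) -> (x=1, y=7) -> (x=1, y=6) -> (x=1, y=5)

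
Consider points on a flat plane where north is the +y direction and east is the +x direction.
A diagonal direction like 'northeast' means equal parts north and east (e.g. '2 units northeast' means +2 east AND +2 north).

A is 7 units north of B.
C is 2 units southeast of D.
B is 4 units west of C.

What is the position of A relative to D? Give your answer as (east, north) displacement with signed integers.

Answer: A is at (east=-2, north=5) relative to D.

Derivation:
Place D at the origin (east=0, north=0).
  C is 2 units southeast of D: delta (east=+2, north=-2); C at (east=2, north=-2).
  B is 4 units west of C: delta (east=-4, north=+0); B at (east=-2, north=-2).
  A is 7 units north of B: delta (east=+0, north=+7); A at (east=-2, north=5).
Therefore A relative to D: (east=-2, north=5).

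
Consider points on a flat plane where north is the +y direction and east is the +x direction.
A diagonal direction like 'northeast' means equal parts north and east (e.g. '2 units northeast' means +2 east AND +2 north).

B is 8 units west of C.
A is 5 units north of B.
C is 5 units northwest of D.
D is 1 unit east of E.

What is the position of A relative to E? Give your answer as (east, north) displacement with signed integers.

Answer: A is at (east=-12, north=10) relative to E.

Derivation:
Place E at the origin (east=0, north=0).
  D is 1 unit east of E: delta (east=+1, north=+0); D at (east=1, north=0).
  C is 5 units northwest of D: delta (east=-5, north=+5); C at (east=-4, north=5).
  B is 8 units west of C: delta (east=-8, north=+0); B at (east=-12, north=5).
  A is 5 units north of B: delta (east=+0, north=+5); A at (east=-12, north=10).
Therefore A relative to E: (east=-12, north=10).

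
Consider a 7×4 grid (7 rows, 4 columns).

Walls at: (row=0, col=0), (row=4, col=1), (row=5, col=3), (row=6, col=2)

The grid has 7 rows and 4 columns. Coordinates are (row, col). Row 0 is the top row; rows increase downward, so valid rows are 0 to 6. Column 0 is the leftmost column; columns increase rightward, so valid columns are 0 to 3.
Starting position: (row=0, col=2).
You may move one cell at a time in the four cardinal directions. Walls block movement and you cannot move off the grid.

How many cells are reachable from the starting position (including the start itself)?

Answer: Reachable cells: 23

Derivation:
BFS flood-fill from (row=0, col=2):
  Distance 0: (row=0, col=2)
  Distance 1: (row=0, col=1), (row=0, col=3), (row=1, col=2)
  Distance 2: (row=1, col=1), (row=1, col=3), (row=2, col=2)
  Distance 3: (row=1, col=0), (row=2, col=1), (row=2, col=3), (row=3, col=2)
  Distance 4: (row=2, col=0), (row=3, col=1), (row=3, col=3), (row=4, col=2)
  Distance 5: (row=3, col=0), (row=4, col=3), (row=5, col=2)
  Distance 6: (row=4, col=0), (row=5, col=1)
  Distance 7: (row=5, col=0), (row=6, col=1)
  Distance 8: (row=6, col=0)
Total reachable: 23 (grid has 24 open cells total)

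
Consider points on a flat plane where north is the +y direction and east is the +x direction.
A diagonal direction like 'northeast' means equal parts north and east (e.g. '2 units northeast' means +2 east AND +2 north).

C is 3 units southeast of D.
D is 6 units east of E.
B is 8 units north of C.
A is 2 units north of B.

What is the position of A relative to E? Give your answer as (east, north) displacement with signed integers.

Answer: A is at (east=9, north=7) relative to E.

Derivation:
Place E at the origin (east=0, north=0).
  D is 6 units east of E: delta (east=+6, north=+0); D at (east=6, north=0).
  C is 3 units southeast of D: delta (east=+3, north=-3); C at (east=9, north=-3).
  B is 8 units north of C: delta (east=+0, north=+8); B at (east=9, north=5).
  A is 2 units north of B: delta (east=+0, north=+2); A at (east=9, north=7).
Therefore A relative to E: (east=9, north=7).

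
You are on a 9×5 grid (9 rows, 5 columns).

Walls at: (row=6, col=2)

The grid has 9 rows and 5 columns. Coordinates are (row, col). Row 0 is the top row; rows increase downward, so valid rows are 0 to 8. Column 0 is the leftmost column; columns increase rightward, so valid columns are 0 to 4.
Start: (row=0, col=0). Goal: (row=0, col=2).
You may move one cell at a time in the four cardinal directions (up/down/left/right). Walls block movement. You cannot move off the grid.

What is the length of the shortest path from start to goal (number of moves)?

BFS from (row=0, col=0) until reaching (row=0, col=2):
  Distance 0: (row=0, col=0)
  Distance 1: (row=0, col=1), (row=1, col=0)
  Distance 2: (row=0, col=2), (row=1, col=1), (row=2, col=0)  <- goal reached here
One shortest path (2 moves): (row=0, col=0) -> (row=0, col=1) -> (row=0, col=2)

Answer: Shortest path length: 2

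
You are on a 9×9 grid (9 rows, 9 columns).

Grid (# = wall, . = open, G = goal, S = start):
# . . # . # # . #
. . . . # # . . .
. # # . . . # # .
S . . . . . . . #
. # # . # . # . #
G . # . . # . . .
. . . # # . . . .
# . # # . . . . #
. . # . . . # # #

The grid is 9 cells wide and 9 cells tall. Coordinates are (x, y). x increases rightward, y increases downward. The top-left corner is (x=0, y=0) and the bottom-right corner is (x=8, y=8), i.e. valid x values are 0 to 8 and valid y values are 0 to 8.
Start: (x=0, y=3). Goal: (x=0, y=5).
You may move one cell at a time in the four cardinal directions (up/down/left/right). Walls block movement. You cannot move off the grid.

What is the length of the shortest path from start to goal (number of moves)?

Answer: Shortest path length: 2

Derivation:
BFS from (x=0, y=3) until reaching (x=0, y=5):
  Distance 0: (x=0, y=3)
  Distance 1: (x=0, y=2), (x=1, y=3), (x=0, y=4)
  Distance 2: (x=0, y=1), (x=2, y=3), (x=0, y=5)  <- goal reached here
One shortest path (2 moves): (x=0, y=3) -> (x=0, y=4) -> (x=0, y=5)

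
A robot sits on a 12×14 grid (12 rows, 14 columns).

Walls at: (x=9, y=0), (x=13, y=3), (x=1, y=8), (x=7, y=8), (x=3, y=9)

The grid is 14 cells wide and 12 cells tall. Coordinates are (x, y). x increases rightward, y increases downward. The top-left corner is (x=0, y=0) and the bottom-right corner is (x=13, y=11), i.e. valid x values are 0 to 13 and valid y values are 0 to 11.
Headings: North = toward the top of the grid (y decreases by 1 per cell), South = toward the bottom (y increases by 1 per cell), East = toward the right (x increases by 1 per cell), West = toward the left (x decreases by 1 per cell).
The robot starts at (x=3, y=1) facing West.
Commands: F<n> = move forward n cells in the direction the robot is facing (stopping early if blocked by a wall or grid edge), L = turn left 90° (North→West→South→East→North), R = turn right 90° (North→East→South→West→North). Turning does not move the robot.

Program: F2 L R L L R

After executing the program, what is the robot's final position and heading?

Answer: Final position: (x=1, y=1), facing South

Derivation:
Start: (x=3, y=1), facing West
  F2: move forward 2, now at (x=1, y=1)
  L: turn left, now facing South
  R: turn right, now facing West
  L: turn left, now facing South
  L: turn left, now facing East
  R: turn right, now facing South
Final: (x=1, y=1), facing South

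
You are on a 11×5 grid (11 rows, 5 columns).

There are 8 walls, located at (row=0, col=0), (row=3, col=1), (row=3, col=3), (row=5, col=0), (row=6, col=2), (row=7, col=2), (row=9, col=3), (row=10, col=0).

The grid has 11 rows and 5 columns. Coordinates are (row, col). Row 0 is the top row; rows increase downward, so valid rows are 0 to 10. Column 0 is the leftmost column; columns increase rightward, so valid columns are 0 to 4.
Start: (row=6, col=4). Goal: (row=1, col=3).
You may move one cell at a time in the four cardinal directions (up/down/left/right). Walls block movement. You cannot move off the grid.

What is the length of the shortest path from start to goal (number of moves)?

BFS from (row=6, col=4) until reaching (row=1, col=3):
  Distance 0: (row=6, col=4)
  Distance 1: (row=5, col=4), (row=6, col=3), (row=7, col=4)
  Distance 2: (row=4, col=4), (row=5, col=3), (row=7, col=3), (row=8, col=4)
  Distance 3: (row=3, col=4), (row=4, col=3), (row=5, col=2), (row=8, col=3), (row=9, col=4)
  Distance 4: (row=2, col=4), (row=4, col=2), (row=5, col=1), (row=8, col=2), (row=10, col=4)
  Distance 5: (row=1, col=4), (row=2, col=3), (row=3, col=2), (row=4, col=1), (row=6, col=1), (row=8, col=1), (row=9, col=2), (row=10, col=3)
  Distance 6: (row=0, col=4), (row=1, col=3), (row=2, col=2), (row=4, col=0), (row=6, col=0), (row=7, col=1), (row=8, col=0), (row=9, col=1), (row=10, col=2)  <- goal reached here
One shortest path (6 moves): (row=6, col=4) -> (row=5, col=4) -> (row=4, col=4) -> (row=3, col=4) -> (row=2, col=4) -> (row=2, col=3) -> (row=1, col=3)

Answer: Shortest path length: 6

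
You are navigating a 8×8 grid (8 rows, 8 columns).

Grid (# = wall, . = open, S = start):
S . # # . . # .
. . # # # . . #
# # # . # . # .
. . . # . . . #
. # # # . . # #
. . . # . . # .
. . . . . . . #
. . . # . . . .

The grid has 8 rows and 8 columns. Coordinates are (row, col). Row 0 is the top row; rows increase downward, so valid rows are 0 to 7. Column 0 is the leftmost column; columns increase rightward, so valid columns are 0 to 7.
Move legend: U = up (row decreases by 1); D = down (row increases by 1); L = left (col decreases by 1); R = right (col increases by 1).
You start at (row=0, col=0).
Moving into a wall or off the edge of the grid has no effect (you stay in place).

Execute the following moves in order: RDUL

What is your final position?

Start: (row=0, col=0)
  R (right): (row=0, col=0) -> (row=0, col=1)
  D (down): (row=0, col=1) -> (row=1, col=1)
  U (up): (row=1, col=1) -> (row=0, col=1)
  L (left): (row=0, col=1) -> (row=0, col=0)
Final: (row=0, col=0)

Answer: Final position: (row=0, col=0)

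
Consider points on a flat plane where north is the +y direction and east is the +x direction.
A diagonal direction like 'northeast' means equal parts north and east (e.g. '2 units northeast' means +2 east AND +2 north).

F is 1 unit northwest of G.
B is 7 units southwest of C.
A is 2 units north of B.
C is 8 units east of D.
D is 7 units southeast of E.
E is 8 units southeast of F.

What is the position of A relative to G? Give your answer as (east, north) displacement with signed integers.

Answer: A is at (east=15, north=-19) relative to G.

Derivation:
Place G at the origin (east=0, north=0).
  F is 1 unit northwest of G: delta (east=-1, north=+1); F at (east=-1, north=1).
  E is 8 units southeast of F: delta (east=+8, north=-8); E at (east=7, north=-7).
  D is 7 units southeast of E: delta (east=+7, north=-7); D at (east=14, north=-14).
  C is 8 units east of D: delta (east=+8, north=+0); C at (east=22, north=-14).
  B is 7 units southwest of C: delta (east=-7, north=-7); B at (east=15, north=-21).
  A is 2 units north of B: delta (east=+0, north=+2); A at (east=15, north=-19).
Therefore A relative to G: (east=15, north=-19).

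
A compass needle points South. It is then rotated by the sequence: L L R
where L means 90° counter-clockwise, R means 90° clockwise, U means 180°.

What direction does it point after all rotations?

Answer: Final heading: East

Derivation:
Start: South
  L (left (90° counter-clockwise)) -> East
  L (left (90° counter-clockwise)) -> North
  R (right (90° clockwise)) -> East
Final: East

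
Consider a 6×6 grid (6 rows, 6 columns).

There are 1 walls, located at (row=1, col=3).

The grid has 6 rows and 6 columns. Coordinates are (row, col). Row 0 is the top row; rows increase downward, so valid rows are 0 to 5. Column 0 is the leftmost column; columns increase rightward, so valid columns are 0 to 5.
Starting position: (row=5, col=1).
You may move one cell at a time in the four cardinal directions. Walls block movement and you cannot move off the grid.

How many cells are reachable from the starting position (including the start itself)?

Answer: Reachable cells: 35

Derivation:
BFS flood-fill from (row=5, col=1):
  Distance 0: (row=5, col=1)
  Distance 1: (row=4, col=1), (row=5, col=0), (row=5, col=2)
  Distance 2: (row=3, col=1), (row=4, col=0), (row=4, col=2), (row=5, col=3)
  Distance 3: (row=2, col=1), (row=3, col=0), (row=3, col=2), (row=4, col=3), (row=5, col=4)
  Distance 4: (row=1, col=1), (row=2, col=0), (row=2, col=2), (row=3, col=3), (row=4, col=4), (row=5, col=5)
  Distance 5: (row=0, col=1), (row=1, col=0), (row=1, col=2), (row=2, col=3), (row=3, col=4), (row=4, col=5)
  Distance 6: (row=0, col=0), (row=0, col=2), (row=2, col=4), (row=3, col=5)
  Distance 7: (row=0, col=3), (row=1, col=4), (row=2, col=5)
  Distance 8: (row=0, col=4), (row=1, col=5)
  Distance 9: (row=0, col=5)
Total reachable: 35 (grid has 35 open cells total)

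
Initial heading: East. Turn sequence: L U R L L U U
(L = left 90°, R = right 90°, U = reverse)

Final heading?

Answer: Final heading: East

Derivation:
Start: East
  L (left (90° counter-clockwise)) -> North
  U (U-turn (180°)) -> South
  R (right (90° clockwise)) -> West
  L (left (90° counter-clockwise)) -> South
  L (left (90° counter-clockwise)) -> East
  U (U-turn (180°)) -> West
  U (U-turn (180°)) -> East
Final: East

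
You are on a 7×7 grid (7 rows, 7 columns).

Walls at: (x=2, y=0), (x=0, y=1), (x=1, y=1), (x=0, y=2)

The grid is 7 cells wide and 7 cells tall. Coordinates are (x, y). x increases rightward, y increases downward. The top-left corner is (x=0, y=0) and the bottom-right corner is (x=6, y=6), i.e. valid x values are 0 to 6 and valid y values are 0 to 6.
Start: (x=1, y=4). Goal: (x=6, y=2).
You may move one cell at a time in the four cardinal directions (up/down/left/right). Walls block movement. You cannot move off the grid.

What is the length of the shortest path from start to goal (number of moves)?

BFS from (x=1, y=4) until reaching (x=6, y=2):
  Distance 0: (x=1, y=4)
  Distance 1: (x=1, y=3), (x=0, y=4), (x=2, y=4), (x=1, y=5)
  Distance 2: (x=1, y=2), (x=0, y=3), (x=2, y=3), (x=3, y=4), (x=0, y=5), (x=2, y=5), (x=1, y=6)
  Distance 3: (x=2, y=2), (x=3, y=3), (x=4, y=4), (x=3, y=5), (x=0, y=6), (x=2, y=6)
  Distance 4: (x=2, y=1), (x=3, y=2), (x=4, y=3), (x=5, y=4), (x=4, y=5), (x=3, y=6)
  Distance 5: (x=3, y=1), (x=4, y=2), (x=5, y=3), (x=6, y=4), (x=5, y=5), (x=4, y=6)
  Distance 6: (x=3, y=0), (x=4, y=1), (x=5, y=2), (x=6, y=3), (x=6, y=5), (x=5, y=6)
  Distance 7: (x=4, y=0), (x=5, y=1), (x=6, y=2), (x=6, y=6)  <- goal reached here
One shortest path (7 moves): (x=1, y=4) -> (x=2, y=4) -> (x=3, y=4) -> (x=4, y=4) -> (x=5, y=4) -> (x=6, y=4) -> (x=6, y=3) -> (x=6, y=2)

Answer: Shortest path length: 7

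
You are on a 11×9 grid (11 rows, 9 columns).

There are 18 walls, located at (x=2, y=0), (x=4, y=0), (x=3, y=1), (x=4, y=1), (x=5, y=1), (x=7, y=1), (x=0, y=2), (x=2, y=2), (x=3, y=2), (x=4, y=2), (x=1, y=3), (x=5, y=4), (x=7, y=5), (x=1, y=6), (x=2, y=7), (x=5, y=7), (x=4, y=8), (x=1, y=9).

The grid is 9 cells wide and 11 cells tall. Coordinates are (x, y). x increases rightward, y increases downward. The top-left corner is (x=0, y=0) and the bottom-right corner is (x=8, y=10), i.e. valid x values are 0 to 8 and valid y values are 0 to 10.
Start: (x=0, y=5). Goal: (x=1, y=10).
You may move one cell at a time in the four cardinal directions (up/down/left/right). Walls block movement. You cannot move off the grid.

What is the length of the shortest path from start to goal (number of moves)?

BFS from (x=0, y=5) until reaching (x=1, y=10):
  Distance 0: (x=0, y=5)
  Distance 1: (x=0, y=4), (x=1, y=5), (x=0, y=6)
  Distance 2: (x=0, y=3), (x=1, y=4), (x=2, y=5), (x=0, y=7)
  Distance 3: (x=2, y=4), (x=3, y=5), (x=2, y=6), (x=1, y=7), (x=0, y=8)
  Distance 4: (x=2, y=3), (x=3, y=4), (x=4, y=5), (x=3, y=6), (x=1, y=8), (x=0, y=9)
  Distance 5: (x=3, y=3), (x=4, y=4), (x=5, y=5), (x=4, y=6), (x=3, y=7), (x=2, y=8), (x=0, y=10)
  Distance 6: (x=4, y=3), (x=6, y=5), (x=5, y=6), (x=4, y=7), (x=3, y=8), (x=2, y=9), (x=1, y=10)  <- goal reached here
One shortest path (6 moves): (x=0, y=5) -> (x=0, y=6) -> (x=0, y=7) -> (x=0, y=8) -> (x=0, y=9) -> (x=0, y=10) -> (x=1, y=10)

Answer: Shortest path length: 6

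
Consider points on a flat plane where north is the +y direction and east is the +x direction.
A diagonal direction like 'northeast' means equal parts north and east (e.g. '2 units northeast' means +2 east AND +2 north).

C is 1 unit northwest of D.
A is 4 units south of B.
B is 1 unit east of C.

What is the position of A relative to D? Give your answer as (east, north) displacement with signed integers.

Answer: A is at (east=0, north=-3) relative to D.

Derivation:
Place D at the origin (east=0, north=0).
  C is 1 unit northwest of D: delta (east=-1, north=+1); C at (east=-1, north=1).
  B is 1 unit east of C: delta (east=+1, north=+0); B at (east=0, north=1).
  A is 4 units south of B: delta (east=+0, north=-4); A at (east=0, north=-3).
Therefore A relative to D: (east=0, north=-3).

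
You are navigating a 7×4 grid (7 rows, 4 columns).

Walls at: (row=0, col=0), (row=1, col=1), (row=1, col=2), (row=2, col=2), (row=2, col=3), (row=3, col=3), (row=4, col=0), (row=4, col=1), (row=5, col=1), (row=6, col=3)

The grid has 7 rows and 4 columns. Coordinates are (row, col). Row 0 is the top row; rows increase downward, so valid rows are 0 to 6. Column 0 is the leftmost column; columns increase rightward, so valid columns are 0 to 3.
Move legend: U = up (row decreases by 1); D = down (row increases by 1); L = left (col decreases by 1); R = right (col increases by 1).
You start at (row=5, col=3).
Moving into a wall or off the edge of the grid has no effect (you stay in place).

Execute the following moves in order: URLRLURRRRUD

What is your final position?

Answer: Final position: (row=4, col=2)

Derivation:
Start: (row=5, col=3)
  U (up): (row=5, col=3) -> (row=4, col=3)
  R (right): blocked, stay at (row=4, col=3)
  L (left): (row=4, col=3) -> (row=4, col=2)
  R (right): (row=4, col=2) -> (row=4, col=3)
  L (left): (row=4, col=3) -> (row=4, col=2)
  U (up): (row=4, col=2) -> (row=3, col=2)
  [×4]R (right): blocked, stay at (row=3, col=2)
  U (up): blocked, stay at (row=3, col=2)
  D (down): (row=3, col=2) -> (row=4, col=2)
Final: (row=4, col=2)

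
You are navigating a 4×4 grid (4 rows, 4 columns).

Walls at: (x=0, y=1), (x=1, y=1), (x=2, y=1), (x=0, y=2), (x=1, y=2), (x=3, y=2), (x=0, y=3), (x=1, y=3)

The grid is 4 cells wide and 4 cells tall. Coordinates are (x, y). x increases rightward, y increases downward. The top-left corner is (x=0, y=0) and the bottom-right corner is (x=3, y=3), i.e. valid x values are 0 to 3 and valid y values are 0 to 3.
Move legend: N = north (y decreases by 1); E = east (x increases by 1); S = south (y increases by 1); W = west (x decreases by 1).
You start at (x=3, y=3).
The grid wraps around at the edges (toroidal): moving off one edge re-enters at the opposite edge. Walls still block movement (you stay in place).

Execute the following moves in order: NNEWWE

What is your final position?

Start: (x=3, y=3)
  N (north): blocked, stay at (x=3, y=3)
  N (north): blocked, stay at (x=3, y=3)
  E (east): blocked, stay at (x=3, y=3)
  W (west): (x=3, y=3) -> (x=2, y=3)
  W (west): blocked, stay at (x=2, y=3)
  E (east): (x=2, y=3) -> (x=3, y=3)
Final: (x=3, y=3)

Answer: Final position: (x=3, y=3)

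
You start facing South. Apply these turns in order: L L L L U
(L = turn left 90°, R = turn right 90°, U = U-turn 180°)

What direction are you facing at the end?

Answer: Final heading: North

Derivation:
Start: South
  L (left (90° counter-clockwise)) -> East
  L (left (90° counter-clockwise)) -> North
  L (left (90° counter-clockwise)) -> West
  L (left (90° counter-clockwise)) -> South
  U (U-turn (180°)) -> North
Final: North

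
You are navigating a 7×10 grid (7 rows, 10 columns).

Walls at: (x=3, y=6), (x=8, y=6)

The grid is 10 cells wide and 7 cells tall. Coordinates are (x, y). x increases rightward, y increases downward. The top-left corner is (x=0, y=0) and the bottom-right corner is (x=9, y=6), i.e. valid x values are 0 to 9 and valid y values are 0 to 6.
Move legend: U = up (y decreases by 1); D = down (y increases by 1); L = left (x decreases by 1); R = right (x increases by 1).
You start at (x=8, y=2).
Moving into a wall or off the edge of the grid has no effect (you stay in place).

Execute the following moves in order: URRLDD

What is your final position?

Start: (x=8, y=2)
  U (up): (x=8, y=2) -> (x=8, y=1)
  R (right): (x=8, y=1) -> (x=9, y=1)
  R (right): blocked, stay at (x=9, y=1)
  L (left): (x=9, y=1) -> (x=8, y=1)
  D (down): (x=8, y=1) -> (x=8, y=2)
  D (down): (x=8, y=2) -> (x=8, y=3)
Final: (x=8, y=3)

Answer: Final position: (x=8, y=3)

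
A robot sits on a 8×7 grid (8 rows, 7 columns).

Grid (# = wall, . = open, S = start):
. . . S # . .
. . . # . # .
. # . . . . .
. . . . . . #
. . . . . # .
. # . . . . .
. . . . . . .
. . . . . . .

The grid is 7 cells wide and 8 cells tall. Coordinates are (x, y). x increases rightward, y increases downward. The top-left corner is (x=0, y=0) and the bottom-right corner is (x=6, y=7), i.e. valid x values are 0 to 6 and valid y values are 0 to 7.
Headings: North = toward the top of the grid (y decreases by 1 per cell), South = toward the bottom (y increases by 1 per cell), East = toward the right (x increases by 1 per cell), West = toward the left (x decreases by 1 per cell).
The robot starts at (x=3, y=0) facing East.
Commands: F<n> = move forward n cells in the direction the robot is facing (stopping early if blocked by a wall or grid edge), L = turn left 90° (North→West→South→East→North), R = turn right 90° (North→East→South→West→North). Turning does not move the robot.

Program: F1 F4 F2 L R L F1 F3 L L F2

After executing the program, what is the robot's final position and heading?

Answer: Final position: (x=3, y=0), facing South

Derivation:
Start: (x=3, y=0), facing East
  F1: move forward 0/1 (blocked), now at (x=3, y=0)
  F4: move forward 0/4 (blocked), now at (x=3, y=0)
  F2: move forward 0/2 (blocked), now at (x=3, y=0)
  L: turn left, now facing North
  R: turn right, now facing East
  L: turn left, now facing North
  F1: move forward 0/1 (blocked), now at (x=3, y=0)
  F3: move forward 0/3 (blocked), now at (x=3, y=0)
  L: turn left, now facing West
  L: turn left, now facing South
  F2: move forward 0/2 (blocked), now at (x=3, y=0)
Final: (x=3, y=0), facing South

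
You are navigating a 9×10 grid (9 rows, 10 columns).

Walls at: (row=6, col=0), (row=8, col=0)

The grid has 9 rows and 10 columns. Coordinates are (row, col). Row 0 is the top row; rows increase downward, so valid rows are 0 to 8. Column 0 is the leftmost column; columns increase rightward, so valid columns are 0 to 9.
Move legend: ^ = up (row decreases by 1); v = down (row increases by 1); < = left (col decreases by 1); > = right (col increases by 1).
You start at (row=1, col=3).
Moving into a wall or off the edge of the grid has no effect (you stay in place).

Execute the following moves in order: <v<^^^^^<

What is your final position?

Answer: Final position: (row=0, col=0)

Derivation:
Start: (row=1, col=3)
  < (left): (row=1, col=3) -> (row=1, col=2)
  v (down): (row=1, col=2) -> (row=2, col=2)
  < (left): (row=2, col=2) -> (row=2, col=1)
  ^ (up): (row=2, col=1) -> (row=1, col=1)
  ^ (up): (row=1, col=1) -> (row=0, col=1)
  [×3]^ (up): blocked, stay at (row=0, col=1)
  < (left): (row=0, col=1) -> (row=0, col=0)
Final: (row=0, col=0)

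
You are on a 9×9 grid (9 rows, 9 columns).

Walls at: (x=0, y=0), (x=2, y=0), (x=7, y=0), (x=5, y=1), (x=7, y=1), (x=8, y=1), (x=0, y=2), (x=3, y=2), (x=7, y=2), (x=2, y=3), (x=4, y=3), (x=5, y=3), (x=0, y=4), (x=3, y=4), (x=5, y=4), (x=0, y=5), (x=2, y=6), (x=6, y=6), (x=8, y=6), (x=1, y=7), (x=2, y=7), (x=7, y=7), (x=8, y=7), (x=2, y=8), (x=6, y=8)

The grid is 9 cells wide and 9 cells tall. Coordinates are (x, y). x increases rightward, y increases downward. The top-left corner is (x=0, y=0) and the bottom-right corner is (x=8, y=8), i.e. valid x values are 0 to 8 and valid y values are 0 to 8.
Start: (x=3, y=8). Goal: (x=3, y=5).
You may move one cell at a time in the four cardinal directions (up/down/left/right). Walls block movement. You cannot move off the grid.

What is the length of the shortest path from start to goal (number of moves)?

Answer: Shortest path length: 3

Derivation:
BFS from (x=3, y=8) until reaching (x=3, y=5):
  Distance 0: (x=3, y=8)
  Distance 1: (x=3, y=7), (x=4, y=8)
  Distance 2: (x=3, y=6), (x=4, y=7), (x=5, y=8)
  Distance 3: (x=3, y=5), (x=4, y=6), (x=5, y=7)  <- goal reached here
One shortest path (3 moves): (x=3, y=8) -> (x=3, y=7) -> (x=3, y=6) -> (x=3, y=5)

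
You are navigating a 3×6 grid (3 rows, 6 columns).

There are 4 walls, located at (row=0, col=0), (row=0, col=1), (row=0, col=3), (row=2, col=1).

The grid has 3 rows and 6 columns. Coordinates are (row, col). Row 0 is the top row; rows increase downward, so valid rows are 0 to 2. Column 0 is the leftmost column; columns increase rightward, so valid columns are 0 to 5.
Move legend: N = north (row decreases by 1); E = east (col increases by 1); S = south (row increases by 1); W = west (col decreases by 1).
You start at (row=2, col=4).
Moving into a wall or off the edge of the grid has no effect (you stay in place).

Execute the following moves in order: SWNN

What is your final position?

Start: (row=2, col=4)
  S (south): blocked, stay at (row=2, col=4)
  W (west): (row=2, col=4) -> (row=2, col=3)
  N (north): (row=2, col=3) -> (row=1, col=3)
  N (north): blocked, stay at (row=1, col=3)
Final: (row=1, col=3)

Answer: Final position: (row=1, col=3)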